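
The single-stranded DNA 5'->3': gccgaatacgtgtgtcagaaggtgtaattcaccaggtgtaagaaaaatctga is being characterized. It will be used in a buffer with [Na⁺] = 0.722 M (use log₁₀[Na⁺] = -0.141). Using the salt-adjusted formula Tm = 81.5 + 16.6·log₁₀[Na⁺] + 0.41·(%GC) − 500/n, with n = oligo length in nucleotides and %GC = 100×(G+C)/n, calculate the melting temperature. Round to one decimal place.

Length n = 52. Counting bases: T=12, C=8, G=14, A=18
G+C = 22, so %GC = 22/52 × 100 = 42.308%
Salt term: 16.6 × (-0.141) = -2.341
GC term: 0.41 × 42.308 = 17.346; length term: −500/52 = −9.615
Tm = 81.5 + (-2.341) + 17.346 − 9.615 = 86.89 → 86.9°C

86.9°C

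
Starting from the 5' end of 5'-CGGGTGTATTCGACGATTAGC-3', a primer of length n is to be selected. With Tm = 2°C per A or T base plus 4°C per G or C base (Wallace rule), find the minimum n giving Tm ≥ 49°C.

n = 16

First 15 bases: CGGGTGTATTCGACG → Tm = 48°C (< 49°C)
First 16 bases: CGGGTGTATTCGACGA → Tm = 50°C (≥ 49°C)
Each additional base adds 2°C (A/T) or 4°C (G/C), so Tm is non-decreasing in n; n = 16 is the first length to reach 49°C.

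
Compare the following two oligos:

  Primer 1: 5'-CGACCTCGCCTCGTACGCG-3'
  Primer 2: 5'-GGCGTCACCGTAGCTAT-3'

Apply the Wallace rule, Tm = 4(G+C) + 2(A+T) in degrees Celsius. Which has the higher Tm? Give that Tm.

Primer 1, 66°C

Primer 1: A+T=5, G+C=14 → Tm = 2(5)+4(14) = 66°C
Primer 2: A+T=7, G+C=10 → Tm = 2(7)+4(10) = 54°C
66°C vs 54°C → primer 1 is higher.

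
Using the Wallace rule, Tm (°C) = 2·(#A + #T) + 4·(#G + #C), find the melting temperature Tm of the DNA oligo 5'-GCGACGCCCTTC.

Counting bases: G=3, C=6, T=2, A=1
A+T = 3, G+C = 9
Tm = 2×3 + 4×9 = 42°C

42°C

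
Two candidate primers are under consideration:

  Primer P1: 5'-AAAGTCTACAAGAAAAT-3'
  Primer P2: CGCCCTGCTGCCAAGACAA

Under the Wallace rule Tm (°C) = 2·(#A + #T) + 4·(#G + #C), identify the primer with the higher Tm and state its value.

Primer P2, 62°C

Primer P1: A+T=13, G+C=4 → Tm = 2(13)+4(4) = 42°C
Primer P2: A+T=7, G+C=12 → Tm = 2(7)+4(12) = 62°C
42°C vs 62°C → primer P2 is higher.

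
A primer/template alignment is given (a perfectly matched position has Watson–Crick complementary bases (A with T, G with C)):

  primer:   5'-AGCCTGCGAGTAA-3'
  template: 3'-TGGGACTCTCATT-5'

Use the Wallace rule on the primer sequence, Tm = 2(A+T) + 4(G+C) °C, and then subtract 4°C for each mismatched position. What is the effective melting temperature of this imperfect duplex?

32°C

Primer base counts: A=4, T=2, G=4, C=3 → A+T=6, G+C=7
Perfect-match Tm = 2(6) + 4(7) = 12 + 28 = 40°C
Mismatches (positions where the bases are not complementary): 2 (at positions 2, 7)
Effective Tm = 40 − 2×4 = 40 − 8 = 32°C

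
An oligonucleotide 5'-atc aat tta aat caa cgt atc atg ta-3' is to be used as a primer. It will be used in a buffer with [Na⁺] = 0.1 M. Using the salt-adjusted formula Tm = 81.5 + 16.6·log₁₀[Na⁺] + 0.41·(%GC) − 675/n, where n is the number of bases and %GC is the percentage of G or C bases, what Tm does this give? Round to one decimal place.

48.4°C

Length n = 26. Counting bases: C=4, A=11, G=2, T=9
G+C = 6, so %GC = 6/26 × 100 = 23.077%
Salt term: 16.6 × (-1) = -16.6
GC term: 0.41 × 23.077 = 9.462; length term: −675/26 = −25.962
Tm = 81.5 + (-16.6) + 9.462 − 25.962 = 48.4 → 48.4°C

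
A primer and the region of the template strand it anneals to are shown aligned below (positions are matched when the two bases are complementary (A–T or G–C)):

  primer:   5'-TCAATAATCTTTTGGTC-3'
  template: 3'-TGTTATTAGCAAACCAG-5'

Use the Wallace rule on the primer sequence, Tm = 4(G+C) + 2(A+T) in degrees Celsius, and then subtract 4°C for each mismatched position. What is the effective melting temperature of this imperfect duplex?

Primer base counts: A=4, T=8, G=2, C=3 → A+T=12, G+C=5
Perfect-match Tm = 2(12) + 4(5) = 24 + 20 = 44°C
Mismatches (positions where the bases are not complementary): 2 (at positions 1, 10)
Effective Tm = 44 − 2×4 = 44 − 8 = 36°C

36°C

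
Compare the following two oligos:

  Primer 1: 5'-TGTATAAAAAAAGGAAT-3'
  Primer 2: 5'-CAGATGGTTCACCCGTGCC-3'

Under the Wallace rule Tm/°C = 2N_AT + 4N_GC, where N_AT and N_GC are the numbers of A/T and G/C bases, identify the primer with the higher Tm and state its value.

Primer 2, 62°C

Primer 1: A+T=14, G+C=3 → Tm = 2(14)+4(3) = 40°C
Primer 2: A+T=7, G+C=12 → Tm = 2(7)+4(12) = 62°C
40°C vs 62°C → primer 2 is higher.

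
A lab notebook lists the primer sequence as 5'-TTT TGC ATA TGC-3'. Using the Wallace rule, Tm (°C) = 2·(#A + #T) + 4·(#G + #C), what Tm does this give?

C=2, G=2, A=2, T=6
So N_AT = 8 and N_GC = 4.
Tm = 2(8) + 4(4) = 16 + 16 = 32°C

32°C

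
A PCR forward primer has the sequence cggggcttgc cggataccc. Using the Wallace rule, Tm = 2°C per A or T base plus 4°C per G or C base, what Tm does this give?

A=2, C=7, T=3, G=7
AT pairs contribute 5, GC pairs contribute 14.
Tm = 2(5) + 4(14) = 10 + 56 = 66°C

66°C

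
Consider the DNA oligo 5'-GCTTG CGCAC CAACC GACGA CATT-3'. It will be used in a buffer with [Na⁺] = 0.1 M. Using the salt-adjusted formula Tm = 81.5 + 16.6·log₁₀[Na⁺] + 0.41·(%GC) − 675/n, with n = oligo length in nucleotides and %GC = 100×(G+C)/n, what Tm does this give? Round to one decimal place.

60.7°C

Length n = 24. Scanning the sequence gives G=5, A=6, T=4, C=9.
G+C = 14, so %GC = 14/24 × 100 = 58.333%
Salt term: 16.6 × (-1) = -16.6
GC term: 0.41 × 58.333 = 23.917; length term: −675/24 = −28.125
Tm = 81.5 + (-16.6) + 23.917 − 28.125 = 60.692 → 60.7°C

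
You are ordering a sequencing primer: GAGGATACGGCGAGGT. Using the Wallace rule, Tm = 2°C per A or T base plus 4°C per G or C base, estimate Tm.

Counting bases: G=8, A=4, T=2, C=2
AT pairs contribute 6, GC pairs contribute 10.
Tm = 2(6) + 4(10) = 12 + 40 = 52°C

52°C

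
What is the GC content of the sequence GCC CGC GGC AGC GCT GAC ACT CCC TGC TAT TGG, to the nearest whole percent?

70%

C=13, T=6, A=4, G=10
G+C = 10 + 13 = 23 out of 33 bases
%GC = 23/33 × 100 = 69.7% ≈ 70%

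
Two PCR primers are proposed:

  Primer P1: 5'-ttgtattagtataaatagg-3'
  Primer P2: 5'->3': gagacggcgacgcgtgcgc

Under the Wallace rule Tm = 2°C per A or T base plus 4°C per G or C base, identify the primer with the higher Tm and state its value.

Primer P1: A+T=15, G+C=4 → Tm = 2(15)+4(4) = 46°C
Primer P2: A+T=4, G+C=15 → Tm = 2(4)+4(15) = 68°C
46°C vs 68°C → primer P2 is higher.

Primer P2, 68°C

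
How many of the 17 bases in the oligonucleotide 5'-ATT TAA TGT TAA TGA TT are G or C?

Base counts: A=6, G=2, T=9, C=0
G+C = 2 + 0 = 2

2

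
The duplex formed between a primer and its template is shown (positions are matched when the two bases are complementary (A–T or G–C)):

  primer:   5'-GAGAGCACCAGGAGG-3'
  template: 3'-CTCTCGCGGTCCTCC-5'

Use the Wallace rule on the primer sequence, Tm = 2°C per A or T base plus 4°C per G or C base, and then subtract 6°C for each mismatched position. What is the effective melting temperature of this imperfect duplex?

44°C

Primer base counts: A=5, T=0, G=7, C=3 → A+T=5, G+C=10
Perfect-match Tm = 2(5) + 4(10) = 10 + 40 = 50°C
Mismatches (positions where the bases are not complementary): 1 (at position 7)
Effective Tm = 50 − 1×6 = 50 − 6 = 44°C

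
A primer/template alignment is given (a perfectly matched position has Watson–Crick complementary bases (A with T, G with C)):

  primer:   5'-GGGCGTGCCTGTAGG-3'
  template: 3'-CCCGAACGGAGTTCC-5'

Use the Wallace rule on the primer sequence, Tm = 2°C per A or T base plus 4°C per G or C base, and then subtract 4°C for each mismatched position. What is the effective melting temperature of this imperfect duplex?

40°C

Primer base counts: A=1, T=3, G=8, C=3 → A+T=4, G+C=11
Perfect-match Tm = 2(4) + 4(11) = 8 + 44 = 52°C
Mismatches (positions where the bases are not complementary): 3 (at positions 5, 11, 12)
Effective Tm = 52 − 3×4 = 52 − 12 = 40°C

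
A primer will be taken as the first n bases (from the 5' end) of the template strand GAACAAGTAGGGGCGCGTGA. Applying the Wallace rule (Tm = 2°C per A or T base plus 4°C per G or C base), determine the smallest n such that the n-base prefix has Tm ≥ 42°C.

First 13 bases: GAACAAGTAGGGG → Tm = 40°C (< 42°C)
First 14 bases: GAACAAGTAGGGGC → Tm = 44°C (≥ 42°C)
Since every base adds ≥2°C, Tm only increases with n, so the threshold is first crossed at n = 14.

n = 14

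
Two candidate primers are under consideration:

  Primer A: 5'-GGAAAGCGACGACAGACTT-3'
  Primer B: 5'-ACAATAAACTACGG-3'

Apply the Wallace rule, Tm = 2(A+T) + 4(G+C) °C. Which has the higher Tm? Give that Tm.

Primer A: A+T=9, G+C=10 → Tm = 2(9)+4(10) = 58°C
Primer B: A+T=9, G+C=5 → Tm = 2(9)+4(5) = 38°C
58°C vs 38°C → primer A is higher.

Primer A, 58°C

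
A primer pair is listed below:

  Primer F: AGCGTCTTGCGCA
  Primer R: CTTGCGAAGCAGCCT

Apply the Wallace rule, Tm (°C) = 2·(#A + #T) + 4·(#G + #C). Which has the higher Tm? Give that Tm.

Primer R, 48°C

Primer F: A+T=5, G+C=8 → Tm = 2(5)+4(8) = 42°C
Primer R: A+T=6, G+C=9 → Tm = 2(6)+4(9) = 48°C
42°C vs 48°C → primer R is higher.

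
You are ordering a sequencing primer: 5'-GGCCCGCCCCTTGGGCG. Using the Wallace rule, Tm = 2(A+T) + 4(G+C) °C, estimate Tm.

Counting bases: G=7, C=8, A=0, T=2
AT pairs contribute 2, GC pairs contribute 15.
Tm = 2(2) + 4(15) = 4 + 60 = 64°C

64°C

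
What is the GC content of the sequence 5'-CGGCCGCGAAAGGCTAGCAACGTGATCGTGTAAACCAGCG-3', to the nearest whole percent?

Base counts: A=11, T=5, G=13, C=11
G+C = 13 + 11 = 24 out of 40 bases
%GC = 24/40 × 100 = 60% ≈ 60%

60%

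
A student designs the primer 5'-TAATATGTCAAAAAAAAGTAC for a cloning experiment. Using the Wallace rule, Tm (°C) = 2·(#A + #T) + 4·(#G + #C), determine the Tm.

Counting bases: G=2, T=5, C=2, A=12
So N_AT = 17 and N_GC = 4.
Tm = 2×17 + 4×4 = 50°C

50°C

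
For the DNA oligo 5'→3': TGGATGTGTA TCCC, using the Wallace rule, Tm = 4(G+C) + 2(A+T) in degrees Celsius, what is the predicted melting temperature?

42°C

Scanning the sequence gives G=4, A=2, C=3, T=5.
A+T = 7, G+C = 7
Tm = 2×7 + 4×7 = 42°C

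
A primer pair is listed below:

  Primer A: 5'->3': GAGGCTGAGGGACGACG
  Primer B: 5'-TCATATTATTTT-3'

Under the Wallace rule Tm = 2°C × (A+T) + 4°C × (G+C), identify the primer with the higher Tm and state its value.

Primer A, 58°C

Primer A: A+T=5, G+C=12 → Tm = 2(5)+4(12) = 58°C
Primer B: A+T=11, G+C=1 → Tm = 2(11)+4(1) = 26°C
58°C vs 26°C → primer A is higher.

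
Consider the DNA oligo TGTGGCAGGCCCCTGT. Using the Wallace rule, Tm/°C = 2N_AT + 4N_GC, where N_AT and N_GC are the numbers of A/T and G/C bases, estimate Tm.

54°C

Scanning the sequence gives C=5, G=6, T=4, A=1.
AT pairs contribute 5, GC pairs contribute 11.
Tm = 4·11 + 2·5 = 44 + 10 = 54°C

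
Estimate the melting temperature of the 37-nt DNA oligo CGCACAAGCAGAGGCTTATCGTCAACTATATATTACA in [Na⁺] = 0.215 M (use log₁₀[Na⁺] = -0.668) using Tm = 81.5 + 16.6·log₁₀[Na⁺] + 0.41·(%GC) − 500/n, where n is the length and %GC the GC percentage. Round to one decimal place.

73.5°C

Length n = 37. C=9, G=6, A=13, T=9
G+C = 15, so %GC = 15/37 × 100 = 40.541%
Salt term: 16.6 × (-0.668) = -11.089
GC term: 0.41 × 40.541 = 16.622; length term: −500/37 = −13.514
Tm = 81.5 + (-11.089) + 16.622 − 13.514 = 73.519 → 73.5°C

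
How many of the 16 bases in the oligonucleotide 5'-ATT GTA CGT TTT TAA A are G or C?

3

Counting bases: G=2, C=1, A=5, T=8
Total G or C: 2 + 1 = 3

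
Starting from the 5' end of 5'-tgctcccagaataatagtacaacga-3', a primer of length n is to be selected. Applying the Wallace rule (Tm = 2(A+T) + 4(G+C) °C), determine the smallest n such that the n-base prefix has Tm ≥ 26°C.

n = 8

First 7 bases: TGCTCCC → Tm = 24°C (< 26°C)
First 8 bases: TGCTCCCA → Tm = 26°C (≥ 26°C)
Each additional base adds 2°C (A/T) or 4°C (G/C), so Tm is non-decreasing in n; n = 8 is the first length to reach 26°C.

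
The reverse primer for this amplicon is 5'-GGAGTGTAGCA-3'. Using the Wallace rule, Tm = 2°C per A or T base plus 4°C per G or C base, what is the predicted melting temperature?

34°C

Counting bases: C=1, T=2, G=5, A=3
A+T = 5, G+C = 6
Tm = 2(5) + 4(6) = 10 + 24 = 34°C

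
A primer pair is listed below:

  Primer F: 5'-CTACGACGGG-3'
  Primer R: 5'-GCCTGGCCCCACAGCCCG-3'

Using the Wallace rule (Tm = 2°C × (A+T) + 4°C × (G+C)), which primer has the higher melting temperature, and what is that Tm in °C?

Primer R, 66°C

Primer F: A+T=3, G+C=7 → Tm = 2(3)+4(7) = 34°C
Primer R: A+T=3, G+C=15 → Tm = 2(3)+4(15) = 66°C
34°C vs 66°C → primer R is higher.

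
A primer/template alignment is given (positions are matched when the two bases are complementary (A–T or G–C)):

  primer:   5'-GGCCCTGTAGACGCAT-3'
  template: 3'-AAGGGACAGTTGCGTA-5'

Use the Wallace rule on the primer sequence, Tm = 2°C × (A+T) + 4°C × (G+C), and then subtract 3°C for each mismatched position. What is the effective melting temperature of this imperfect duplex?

Primer base counts: A=3, T=3, G=5, C=5 → A+T=6, G+C=10
Perfect-match Tm = 2(6) + 4(10) = 12 + 40 = 52°C
Mismatches (positions where the bases are not complementary): 4 (at positions 1, 2, 9, 10)
Effective Tm = 52 − 4×3 = 52 − 12 = 40°C

40°C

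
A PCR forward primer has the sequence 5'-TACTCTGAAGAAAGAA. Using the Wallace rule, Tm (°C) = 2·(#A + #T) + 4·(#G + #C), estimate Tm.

T=3, G=3, C=2, A=8
A+T = 11, G+C = 5
Tm = 4·5 + 2·11 = 20 + 22 = 42°C

42°C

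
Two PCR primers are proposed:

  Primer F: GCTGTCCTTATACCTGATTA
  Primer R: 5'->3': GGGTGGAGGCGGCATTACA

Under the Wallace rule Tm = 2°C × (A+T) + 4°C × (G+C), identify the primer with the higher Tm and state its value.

Primer F: A+T=12, G+C=8 → Tm = 2(12)+4(8) = 56°C
Primer R: A+T=7, G+C=12 → Tm = 2(7)+4(12) = 62°C
56°C vs 62°C → primer R is higher.

Primer R, 62°C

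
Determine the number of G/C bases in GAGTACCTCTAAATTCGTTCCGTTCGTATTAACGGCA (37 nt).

Counting bases: C=9, T=12, A=9, G=7
G+C = 7 + 9 = 16

16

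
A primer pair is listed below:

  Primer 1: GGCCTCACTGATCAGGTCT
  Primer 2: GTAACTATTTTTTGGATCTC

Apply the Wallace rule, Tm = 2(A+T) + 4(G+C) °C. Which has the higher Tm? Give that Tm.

Primer 1, 60°C

Primer 1: A+T=8, G+C=11 → Tm = 2(8)+4(11) = 60°C
Primer 2: A+T=14, G+C=6 → Tm = 2(14)+4(6) = 52°C
60°C vs 52°C → primer 1 is higher.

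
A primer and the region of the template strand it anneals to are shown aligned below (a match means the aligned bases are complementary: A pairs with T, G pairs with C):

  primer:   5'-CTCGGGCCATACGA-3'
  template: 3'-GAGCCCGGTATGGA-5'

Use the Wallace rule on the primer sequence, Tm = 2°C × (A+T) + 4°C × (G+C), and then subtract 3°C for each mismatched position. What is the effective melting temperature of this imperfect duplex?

Primer base counts: A=3, T=2, G=4, C=5 → A+T=5, G+C=9
Perfect-match Tm = 2(5) + 4(9) = 10 + 36 = 46°C
Mismatches (positions where the bases are not complementary): 2 (at positions 13, 14)
Effective Tm = 46 − 2×3 = 46 − 6 = 40°C

40°C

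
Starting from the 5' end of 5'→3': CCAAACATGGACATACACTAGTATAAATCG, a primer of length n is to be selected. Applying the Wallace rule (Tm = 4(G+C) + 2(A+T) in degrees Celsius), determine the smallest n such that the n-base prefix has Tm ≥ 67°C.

First 24 bases: CCAAACATGGACATACACTAGTAT → Tm = 66°C (< 67°C)
First 25 bases: CCAAACATGGACATACACTAGTATA → Tm = 68°C (≥ 67°C)
Since every base adds ≥2°C, Tm only increases with n, so the threshold is first crossed at n = 25.

n = 25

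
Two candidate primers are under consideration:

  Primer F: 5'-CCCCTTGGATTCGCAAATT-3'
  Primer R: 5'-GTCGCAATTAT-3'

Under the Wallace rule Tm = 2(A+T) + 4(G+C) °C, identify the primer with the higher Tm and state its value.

Primer F: A+T=10, G+C=9 → Tm = 2(10)+4(9) = 56°C
Primer R: A+T=7, G+C=4 → Tm = 2(7)+4(4) = 30°C
56°C vs 30°C → primer F is higher.

Primer F, 56°C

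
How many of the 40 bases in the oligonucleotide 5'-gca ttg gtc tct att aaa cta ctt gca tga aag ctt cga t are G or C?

Base counts: T=14, C=8, A=11, G=7
Total G or C: 7 + 8 = 15

15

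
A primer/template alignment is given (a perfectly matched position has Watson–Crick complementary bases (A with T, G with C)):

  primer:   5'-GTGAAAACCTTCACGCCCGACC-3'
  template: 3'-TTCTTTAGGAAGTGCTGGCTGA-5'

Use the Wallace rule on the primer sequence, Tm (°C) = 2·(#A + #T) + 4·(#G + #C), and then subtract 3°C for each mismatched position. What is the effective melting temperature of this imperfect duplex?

55°C

Primer base counts: A=6, T=3, G=4, C=9 → A+T=9, G+C=13
Perfect-match Tm = 2(9) + 4(13) = 18 + 52 = 70°C
Mismatches (positions where the bases are not complementary): 5 (at positions 1, 2, 7, 16, 22)
Effective Tm = 70 − 5×3 = 70 − 15 = 55°C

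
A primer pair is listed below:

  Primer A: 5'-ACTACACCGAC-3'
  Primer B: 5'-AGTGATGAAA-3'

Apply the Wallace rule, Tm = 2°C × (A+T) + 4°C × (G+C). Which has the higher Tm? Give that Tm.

Primer A, 34°C

Primer A: A+T=5, G+C=6 → Tm = 2(5)+4(6) = 34°C
Primer B: A+T=7, G+C=3 → Tm = 2(7)+4(3) = 26°C
34°C vs 26°C → primer A is higher.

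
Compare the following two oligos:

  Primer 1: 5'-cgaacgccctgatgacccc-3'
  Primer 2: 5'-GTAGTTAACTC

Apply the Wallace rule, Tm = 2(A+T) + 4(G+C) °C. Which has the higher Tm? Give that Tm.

Primer 1: A+T=6, G+C=13 → Tm = 2(6)+4(13) = 64°C
Primer 2: A+T=7, G+C=4 → Tm = 2(7)+4(4) = 30°C
64°C vs 30°C → primer 1 is higher.

Primer 1, 64°C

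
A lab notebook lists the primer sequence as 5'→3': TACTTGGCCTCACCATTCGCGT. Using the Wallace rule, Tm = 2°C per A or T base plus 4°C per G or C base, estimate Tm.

Scanning the sequence gives C=8, G=4, T=7, A=3.
So N_AT = 10 and N_GC = 12.
Tm = 4·12 + 2·10 = 48 + 20 = 68°C

68°C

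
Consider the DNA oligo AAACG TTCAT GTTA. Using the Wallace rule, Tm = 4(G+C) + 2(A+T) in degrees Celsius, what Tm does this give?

Base counts: T=5, A=5, C=2, G=2
A+T = 10, G+C = 4
Tm = 2(10) + 4(4) = 20 + 16 = 36°C

36°C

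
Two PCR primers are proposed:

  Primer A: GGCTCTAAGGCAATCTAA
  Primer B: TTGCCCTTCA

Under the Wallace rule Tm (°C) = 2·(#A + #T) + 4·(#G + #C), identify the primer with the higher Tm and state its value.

Primer A: A+T=10, G+C=8 → Tm = 2(10)+4(8) = 52°C
Primer B: A+T=5, G+C=5 → Tm = 2(5)+4(5) = 30°C
52°C vs 30°C → primer A is higher.

Primer A, 52°C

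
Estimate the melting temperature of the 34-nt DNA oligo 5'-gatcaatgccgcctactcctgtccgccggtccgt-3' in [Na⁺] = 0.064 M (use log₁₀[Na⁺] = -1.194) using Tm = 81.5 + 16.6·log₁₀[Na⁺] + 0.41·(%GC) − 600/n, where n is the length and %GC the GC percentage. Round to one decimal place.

70.6°C

Length n = 34. T=8, C=14, A=4, G=8
G+C = 22, so %GC = 22/34 × 100 = 64.706%
Salt term: 16.6 × (-1.194) = -19.82
GC term: 0.41 × 64.706 = 26.529; length term: −600/34 = −17.647
Tm = 81.5 + (-19.82) + 26.529 − 17.647 = 70.562 → 70.6°C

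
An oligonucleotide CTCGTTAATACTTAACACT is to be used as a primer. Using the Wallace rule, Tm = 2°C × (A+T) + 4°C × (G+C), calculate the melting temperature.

50°C

Scanning the sequence gives T=7, C=5, G=1, A=6.
AT pairs contribute 13, GC pairs contribute 6.
Tm = 2(13) + 4(6) = 26 + 24 = 50°C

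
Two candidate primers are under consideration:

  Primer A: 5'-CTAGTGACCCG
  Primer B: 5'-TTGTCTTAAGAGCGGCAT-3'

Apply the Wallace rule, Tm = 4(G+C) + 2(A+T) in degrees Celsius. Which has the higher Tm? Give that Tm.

Primer A: A+T=4, G+C=7 → Tm = 2(4)+4(7) = 36°C
Primer B: A+T=10, G+C=8 → Tm = 2(10)+4(8) = 52°C
36°C vs 52°C → primer B is higher.

Primer B, 52°C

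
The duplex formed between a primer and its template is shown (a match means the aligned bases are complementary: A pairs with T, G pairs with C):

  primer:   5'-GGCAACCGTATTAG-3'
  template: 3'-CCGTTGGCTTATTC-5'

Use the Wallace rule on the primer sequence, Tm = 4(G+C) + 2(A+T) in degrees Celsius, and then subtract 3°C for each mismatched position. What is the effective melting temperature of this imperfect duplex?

Primer base counts: A=4, T=3, G=4, C=3 → A+T=7, G+C=7
Perfect-match Tm = 2(7) + 4(7) = 14 + 28 = 42°C
Mismatches (positions where the bases are not complementary): 2 (at positions 9, 12)
Effective Tm = 42 − 2×3 = 42 − 6 = 36°C

36°C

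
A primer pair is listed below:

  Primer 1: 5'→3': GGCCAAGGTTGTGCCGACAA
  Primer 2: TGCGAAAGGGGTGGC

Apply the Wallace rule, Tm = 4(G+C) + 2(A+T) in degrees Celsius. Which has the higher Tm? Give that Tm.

Primer 1, 64°C

Primer 1: A+T=8, G+C=12 → Tm = 2(8)+4(12) = 64°C
Primer 2: A+T=5, G+C=10 → Tm = 2(5)+4(10) = 50°C
64°C vs 50°C → primer 1 is higher.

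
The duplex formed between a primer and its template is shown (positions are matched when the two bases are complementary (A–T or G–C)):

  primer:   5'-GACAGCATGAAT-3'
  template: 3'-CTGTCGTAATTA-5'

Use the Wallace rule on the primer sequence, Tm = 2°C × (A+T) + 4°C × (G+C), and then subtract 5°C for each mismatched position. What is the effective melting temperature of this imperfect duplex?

29°C

Primer base counts: A=5, T=2, G=3, C=2 → A+T=7, G+C=5
Perfect-match Tm = 2(7) + 4(5) = 14 + 20 = 34°C
Mismatches (positions where the bases are not complementary): 1 (at position 9)
Effective Tm = 34 − 1×5 = 34 − 5 = 29°C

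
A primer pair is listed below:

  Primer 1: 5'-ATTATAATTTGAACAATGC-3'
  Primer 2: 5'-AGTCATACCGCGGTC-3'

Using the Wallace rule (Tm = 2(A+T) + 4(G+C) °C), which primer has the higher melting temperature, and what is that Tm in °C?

Primer 1: A+T=15, G+C=4 → Tm = 2(15)+4(4) = 46°C
Primer 2: A+T=6, G+C=9 → Tm = 2(6)+4(9) = 48°C
46°C vs 48°C → primer 2 is higher.

Primer 2, 48°C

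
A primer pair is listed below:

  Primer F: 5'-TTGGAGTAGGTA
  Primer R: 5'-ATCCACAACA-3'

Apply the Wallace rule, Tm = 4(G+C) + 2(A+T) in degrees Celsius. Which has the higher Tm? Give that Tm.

Primer F, 34°C

Primer F: A+T=7, G+C=5 → Tm = 2(7)+4(5) = 34°C
Primer R: A+T=6, G+C=4 → Tm = 2(6)+4(4) = 28°C
34°C vs 28°C → primer F is higher.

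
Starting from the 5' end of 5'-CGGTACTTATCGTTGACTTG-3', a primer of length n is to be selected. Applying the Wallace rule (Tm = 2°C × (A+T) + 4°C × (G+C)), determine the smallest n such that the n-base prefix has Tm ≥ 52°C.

First 17 bases: CGGTACTTATCGTTGAC → Tm = 50°C (< 52°C)
First 18 bases: CGGTACTTATCGTTGACT → Tm = 52°C (≥ 52°C)
Each additional base adds 2°C (A/T) or 4°C (G/C), so Tm is non-decreasing in n; n = 18 is the first length to reach 52°C.

n = 18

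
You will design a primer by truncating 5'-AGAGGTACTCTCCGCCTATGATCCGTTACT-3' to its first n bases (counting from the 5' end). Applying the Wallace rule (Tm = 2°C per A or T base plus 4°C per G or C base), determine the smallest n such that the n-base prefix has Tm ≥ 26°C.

First 8 bases: AGAGGTAC → Tm = 24°C (< 26°C)
First 9 bases: AGAGGTACT → Tm = 26°C (≥ 26°C)
Each additional base adds 2°C (A/T) or 4°C (G/C), so Tm is non-decreasing in n; n = 9 is the first length to reach 26°C.

n = 9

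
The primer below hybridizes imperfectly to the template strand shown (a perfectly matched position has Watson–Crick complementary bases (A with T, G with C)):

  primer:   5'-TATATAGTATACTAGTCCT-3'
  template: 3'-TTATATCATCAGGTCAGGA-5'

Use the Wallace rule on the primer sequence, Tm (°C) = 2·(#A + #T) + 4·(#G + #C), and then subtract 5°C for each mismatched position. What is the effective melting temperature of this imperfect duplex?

Primer base counts: A=6, T=8, G=2, C=3 → A+T=14, G+C=5
Perfect-match Tm = 2(14) + 4(5) = 28 + 20 = 48°C
Mismatches (positions where the bases are not complementary): 4 (at positions 1, 10, 11, 13)
Effective Tm = 48 − 4×5 = 48 − 20 = 28°C

28°C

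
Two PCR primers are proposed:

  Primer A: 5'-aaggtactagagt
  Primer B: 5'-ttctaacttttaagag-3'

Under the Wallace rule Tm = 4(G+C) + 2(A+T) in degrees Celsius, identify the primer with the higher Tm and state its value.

Primer B, 40°C

Primer A: A+T=8, G+C=5 → Tm = 2(8)+4(5) = 36°C
Primer B: A+T=12, G+C=4 → Tm = 2(12)+4(4) = 40°C
36°C vs 40°C → primer B is higher.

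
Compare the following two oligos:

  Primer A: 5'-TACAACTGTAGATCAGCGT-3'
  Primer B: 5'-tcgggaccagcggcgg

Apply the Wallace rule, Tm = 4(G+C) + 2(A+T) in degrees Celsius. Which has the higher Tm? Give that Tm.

Primer A: A+T=11, G+C=8 → Tm = 2(11)+4(8) = 54°C
Primer B: A+T=3, G+C=13 → Tm = 2(3)+4(13) = 58°C
54°C vs 58°C → primer B is higher.

Primer B, 58°C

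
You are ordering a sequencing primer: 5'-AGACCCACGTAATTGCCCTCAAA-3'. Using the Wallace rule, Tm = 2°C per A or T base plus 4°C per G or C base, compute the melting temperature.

Base counts: T=4, A=8, C=8, G=3
So N_AT = 12 and N_GC = 11.
Tm = 2×12 + 4×11 = 68°C

68°C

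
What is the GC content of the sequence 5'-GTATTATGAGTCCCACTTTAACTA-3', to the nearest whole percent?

A=7, T=9, C=5, G=3
G+C = 3 + 5 = 8 out of 24 bases
%GC = 8/24 × 100 = 33.33% ≈ 33%

33%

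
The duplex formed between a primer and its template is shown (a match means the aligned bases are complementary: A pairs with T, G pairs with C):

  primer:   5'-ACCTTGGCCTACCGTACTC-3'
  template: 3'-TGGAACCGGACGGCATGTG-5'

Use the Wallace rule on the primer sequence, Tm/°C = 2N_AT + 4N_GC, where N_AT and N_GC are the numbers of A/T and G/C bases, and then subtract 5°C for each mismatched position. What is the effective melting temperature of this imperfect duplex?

Primer base counts: A=3, T=5, G=3, C=8 → A+T=8, G+C=11
Perfect-match Tm = 2(8) + 4(11) = 16 + 44 = 60°C
Mismatches (positions where the bases are not complementary): 2 (at positions 11, 18)
Effective Tm = 60 − 2×5 = 60 − 10 = 50°C

50°C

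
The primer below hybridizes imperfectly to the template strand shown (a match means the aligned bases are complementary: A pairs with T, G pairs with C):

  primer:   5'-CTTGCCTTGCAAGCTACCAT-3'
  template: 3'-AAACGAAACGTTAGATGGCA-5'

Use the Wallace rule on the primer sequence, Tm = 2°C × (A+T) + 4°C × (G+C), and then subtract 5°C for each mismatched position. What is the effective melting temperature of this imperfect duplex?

Primer base counts: A=4, T=6, G=3, C=7 → A+T=10, G+C=10
Perfect-match Tm = 2(10) + 4(10) = 20 + 40 = 60°C
Mismatches (positions where the bases are not complementary): 4 (at positions 1, 6, 13, 19)
Effective Tm = 60 − 4×5 = 60 − 20 = 40°C

40°C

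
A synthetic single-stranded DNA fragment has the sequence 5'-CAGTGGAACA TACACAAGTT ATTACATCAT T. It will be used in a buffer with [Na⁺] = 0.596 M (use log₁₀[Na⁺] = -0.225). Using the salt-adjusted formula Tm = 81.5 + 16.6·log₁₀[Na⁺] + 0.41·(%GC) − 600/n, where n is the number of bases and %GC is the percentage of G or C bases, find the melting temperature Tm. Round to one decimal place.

Length n = 31. Scanning the sequence gives C=6, T=9, A=12, G=4.
G+C = 10, so %GC = 10/31 × 100 = 32.258%
Salt term: 16.6 × (-0.225) = -3.735
GC term: 0.41 × 32.258 = 13.226; length term: −600/31 = −19.355
Tm = 81.5 + (-3.735) + 13.226 − 19.355 = 71.636 → 71.6°C

71.6°C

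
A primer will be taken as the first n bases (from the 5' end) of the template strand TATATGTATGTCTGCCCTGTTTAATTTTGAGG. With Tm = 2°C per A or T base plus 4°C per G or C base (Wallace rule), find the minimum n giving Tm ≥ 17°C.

First 7 bases: TATATGT → Tm = 16°C (< 17°C)
First 8 bases: TATATGTA → Tm = 18°C (≥ 17°C)
Each additional base adds 2°C (A/T) or 4°C (G/C), so Tm is non-decreasing in n; n = 8 is the first length to reach 17°C.

n = 8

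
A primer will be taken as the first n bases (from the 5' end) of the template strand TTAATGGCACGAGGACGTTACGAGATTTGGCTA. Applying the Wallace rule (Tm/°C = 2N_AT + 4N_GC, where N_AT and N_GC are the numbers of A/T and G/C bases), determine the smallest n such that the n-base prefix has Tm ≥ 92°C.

First 30 bases: TTAATGGCACGAGGACGTTACGAGATTTGG → Tm = 88°C (< 92°C)
First 31 bases: TTAATGGCACGAGGACGTTACGAGATTTGGC → Tm = 92°C (≥ 92°C)
Each additional base adds 2°C (A/T) or 4°C (G/C), so Tm is non-decreasing in n; n = 31 is the first length to reach 92°C.

n = 31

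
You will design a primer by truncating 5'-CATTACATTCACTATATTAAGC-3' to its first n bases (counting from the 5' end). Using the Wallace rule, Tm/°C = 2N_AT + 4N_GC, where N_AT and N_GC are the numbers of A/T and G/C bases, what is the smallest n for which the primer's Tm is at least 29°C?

First 11 bases: CATTACATTCA → Tm = 28°C (< 29°C)
First 12 bases: CATTACATTCAC → Tm = 32°C (≥ 29°C)
Each additional base adds 2°C (A/T) or 4°C (G/C), so Tm is non-decreasing in n; n = 12 is the first length to reach 29°C.

n = 12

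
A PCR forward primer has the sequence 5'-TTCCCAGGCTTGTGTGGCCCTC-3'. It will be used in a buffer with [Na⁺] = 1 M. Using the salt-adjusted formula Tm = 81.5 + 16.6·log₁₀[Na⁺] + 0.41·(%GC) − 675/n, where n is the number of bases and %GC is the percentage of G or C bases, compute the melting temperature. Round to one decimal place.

76.9°C

Length n = 22. Counting bases: T=7, G=6, A=1, C=8
G+C = 14, so %GC = 14/22 × 100 = 63.636%
Salt term: 16.6 × (0) = 0
GC term: 0.41 × 63.636 = 26.091; length term: −675/22 = −30.682
Tm = 81.5 + (0) + 26.091 − 30.682 = 76.909 → 76.9°C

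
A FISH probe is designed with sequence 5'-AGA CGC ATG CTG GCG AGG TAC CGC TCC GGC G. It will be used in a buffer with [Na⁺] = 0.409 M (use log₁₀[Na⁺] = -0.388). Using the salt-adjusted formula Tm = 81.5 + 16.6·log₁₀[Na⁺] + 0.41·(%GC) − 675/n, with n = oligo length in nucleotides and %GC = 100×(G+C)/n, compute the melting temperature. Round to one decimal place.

Length n = 31. C=10, T=4, G=12, A=5
G+C = 22, so %GC = 22/31 × 100 = 70.968%
Salt term: 16.6 × (-0.388) = -6.441
GC term: 0.41 × 70.968 = 29.097; length term: −675/31 = −21.774
Tm = 81.5 + (-6.441) + 29.097 − 21.774 = 82.382 → 82.4°C

82.4°C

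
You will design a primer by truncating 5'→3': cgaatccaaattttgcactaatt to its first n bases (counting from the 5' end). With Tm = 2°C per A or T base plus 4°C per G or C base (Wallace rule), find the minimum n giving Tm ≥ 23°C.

First 7 bases: CGAATCC → Tm = 22°C (< 23°C)
First 8 bases: CGAATCCA → Tm = 24°C (≥ 23°C)
Each additional base adds 2°C (A/T) or 4°C (G/C), so Tm is non-decreasing in n; n = 8 is the first length to reach 23°C.

n = 8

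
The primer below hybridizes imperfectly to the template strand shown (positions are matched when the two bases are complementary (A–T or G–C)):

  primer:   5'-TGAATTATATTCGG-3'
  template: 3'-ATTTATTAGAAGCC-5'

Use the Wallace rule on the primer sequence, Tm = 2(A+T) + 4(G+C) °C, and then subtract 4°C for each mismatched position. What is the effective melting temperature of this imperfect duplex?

Primer base counts: A=4, T=6, G=3, C=1 → A+T=10, G+C=4
Perfect-match Tm = 2(10) + 4(4) = 20 + 16 = 36°C
Mismatches (positions where the bases are not complementary): 3 (at positions 2, 6, 9)
Effective Tm = 36 − 3×4 = 36 − 12 = 24°C

24°C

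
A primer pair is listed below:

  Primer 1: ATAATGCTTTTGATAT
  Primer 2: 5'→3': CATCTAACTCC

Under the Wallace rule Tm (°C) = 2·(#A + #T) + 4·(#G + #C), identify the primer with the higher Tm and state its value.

Primer 1, 38°C

Primer 1: A+T=13, G+C=3 → Tm = 2(13)+4(3) = 38°C
Primer 2: A+T=6, G+C=5 → Tm = 2(6)+4(5) = 32°C
38°C vs 32°C → primer 1 is higher.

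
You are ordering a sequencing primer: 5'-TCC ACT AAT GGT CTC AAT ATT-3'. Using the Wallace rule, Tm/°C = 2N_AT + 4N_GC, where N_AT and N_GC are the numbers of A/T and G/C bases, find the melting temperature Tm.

Counting bases: C=5, G=2, T=8, A=6
So N_AT = 14 and N_GC = 7.
Tm = 4·7 + 2·14 = 28 + 28 = 56°C

56°C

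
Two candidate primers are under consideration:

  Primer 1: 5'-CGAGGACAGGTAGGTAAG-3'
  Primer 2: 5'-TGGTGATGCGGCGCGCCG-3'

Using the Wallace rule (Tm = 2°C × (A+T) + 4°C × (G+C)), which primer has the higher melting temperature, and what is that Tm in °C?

Primer 1: A+T=8, G+C=10 → Tm = 2(8)+4(10) = 56°C
Primer 2: A+T=4, G+C=14 → Tm = 2(4)+4(14) = 64°C
56°C vs 64°C → primer 2 is higher.

Primer 2, 64°C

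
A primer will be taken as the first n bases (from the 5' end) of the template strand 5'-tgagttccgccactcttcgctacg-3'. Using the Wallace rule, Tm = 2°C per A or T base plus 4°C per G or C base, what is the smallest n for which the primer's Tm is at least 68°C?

First 21 bases: TGAGTTCCGCCACTCTTCGCT → Tm = 66°C (< 68°C)
First 22 bases: TGAGTTCCGCCACTCTTCGCTA → Tm = 68°C (≥ 68°C)
Each additional base adds 2°C (A/T) or 4°C (G/C), so Tm is non-decreasing in n; n = 22 is the first length to reach 68°C.

n = 22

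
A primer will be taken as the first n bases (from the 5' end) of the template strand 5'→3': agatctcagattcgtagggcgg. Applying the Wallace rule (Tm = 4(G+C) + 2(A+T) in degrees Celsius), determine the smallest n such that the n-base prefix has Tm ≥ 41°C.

First 14 bases: AGATCTCAGATTCG → Tm = 40°C (< 41°C)
First 15 bases: AGATCTCAGATTCGT → Tm = 42°C (≥ 41°C)
Each additional base adds 2°C (A/T) or 4°C (G/C), so Tm is non-decreasing in n; n = 15 is the first length to reach 41°C.

n = 15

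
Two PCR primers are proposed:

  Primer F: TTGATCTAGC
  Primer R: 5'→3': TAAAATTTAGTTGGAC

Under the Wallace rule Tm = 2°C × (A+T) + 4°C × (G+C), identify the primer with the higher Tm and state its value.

Primer R, 40°C

Primer F: A+T=6, G+C=4 → Tm = 2(6)+4(4) = 28°C
Primer R: A+T=12, G+C=4 → Tm = 2(12)+4(4) = 40°C
28°C vs 40°C → primer R is higher.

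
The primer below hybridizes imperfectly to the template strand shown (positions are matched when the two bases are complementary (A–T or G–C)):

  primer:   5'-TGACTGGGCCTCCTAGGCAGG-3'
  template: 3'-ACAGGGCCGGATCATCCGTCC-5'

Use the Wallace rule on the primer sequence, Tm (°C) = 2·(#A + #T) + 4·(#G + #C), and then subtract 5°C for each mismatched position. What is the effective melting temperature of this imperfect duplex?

45°C

Primer base counts: A=3, T=4, G=8, C=6 → A+T=7, G+C=14
Perfect-match Tm = 2(7) + 4(14) = 14 + 56 = 70°C
Mismatches (positions where the bases are not complementary): 5 (at positions 3, 5, 6, 12, 13)
Effective Tm = 70 − 5×5 = 70 − 25 = 45°C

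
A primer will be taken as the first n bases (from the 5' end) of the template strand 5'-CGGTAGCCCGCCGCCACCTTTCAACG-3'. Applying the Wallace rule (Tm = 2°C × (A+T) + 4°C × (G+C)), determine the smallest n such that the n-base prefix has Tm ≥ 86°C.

First 25 bases: CGGTAGCCCGCCGCCACCTTTCAAC → Tm = 84°C (< 86°C)
First 26 bases: CGGTAGCCCGCCGCCACCTTTCAACG → Tm = 88°C (≥ 86°C)
Since every base adds ≥2°C, Tm only increases with n, so the threshold is first crossed at n = 26.

n = 26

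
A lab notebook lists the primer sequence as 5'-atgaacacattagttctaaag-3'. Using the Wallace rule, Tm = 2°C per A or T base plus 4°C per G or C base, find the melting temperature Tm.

54°C

Counting bases: T=6, C=3, A=9, G=3
So N_AT = 15 and N_GC = 6.
Tm = 2×15 + 4×6 = 54°C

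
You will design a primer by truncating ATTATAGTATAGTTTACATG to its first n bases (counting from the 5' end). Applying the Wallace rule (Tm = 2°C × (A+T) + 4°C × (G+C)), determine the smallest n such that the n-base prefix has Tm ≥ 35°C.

n = 16

First 15 bases: ATTATAGTATAGTTT → Tm = 34°C (< 35°C)
First 16 bases: ATTATAGTATAGTTTA → Tm = 36°C (≥ 35°C)
Each additional base adds 2°C (A/T) or 4°C (G/C), so Tm is non-decreasing in n; n = 16 is the first length to reach 35°C.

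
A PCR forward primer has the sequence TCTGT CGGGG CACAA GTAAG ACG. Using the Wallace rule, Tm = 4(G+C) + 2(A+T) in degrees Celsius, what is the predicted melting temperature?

Base counts: A=6, C=5, G=8, T=4
AT pairs contribute 10, GC pairs contribute 13.
Tm = 4·13 + 2·10 = 52 + 20 = 72°C

72°C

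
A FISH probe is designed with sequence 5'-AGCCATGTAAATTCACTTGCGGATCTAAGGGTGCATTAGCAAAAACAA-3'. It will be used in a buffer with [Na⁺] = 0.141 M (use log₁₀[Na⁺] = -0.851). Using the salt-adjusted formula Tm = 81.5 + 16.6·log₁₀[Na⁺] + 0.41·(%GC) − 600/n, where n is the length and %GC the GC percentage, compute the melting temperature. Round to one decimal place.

Length n = 48. Counting bases: T=11, C=9, G=10, A=18
G+C = 19, so %GC = 19/48 × 100 = 39.583%
Salt term: 16.6 × (-0.851) = -14.127
GC term: 0.41 × 39.583 = 16.229; length term: −600/48 = −12.5
Tm = 81.5 + (-14.127) + 16.229 − 12.5 = 71.102 → 71.1°C

71.1°C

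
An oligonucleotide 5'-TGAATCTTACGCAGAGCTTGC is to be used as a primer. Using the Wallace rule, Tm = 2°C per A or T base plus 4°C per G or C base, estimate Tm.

62°C

Base counts: C=5, G=5, T=6, A=5
A+T = 11, G+C = 10
Tm = 2(11) + 4(10) = 22 + 40 = 62°C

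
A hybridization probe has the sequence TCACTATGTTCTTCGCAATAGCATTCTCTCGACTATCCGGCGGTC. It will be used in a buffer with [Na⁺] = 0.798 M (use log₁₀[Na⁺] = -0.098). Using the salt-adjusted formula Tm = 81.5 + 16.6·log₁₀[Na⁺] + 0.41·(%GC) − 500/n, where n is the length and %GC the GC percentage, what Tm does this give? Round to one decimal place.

Length n = 45. Base counts: G=8, A=8, T=15, C=14
G+C = 22, so %GC = 22/45 × 100 = 48.889%
Salt term: 16.6 × (-0.098) = -1.627
GC term: 0.41 × 48.889 = 20.044; length term: −500/45 = −11.111
Tm = 81.5 + (-1.627) + 20.044 − 11.111 = 88.806 → 88.8°C

88.8°C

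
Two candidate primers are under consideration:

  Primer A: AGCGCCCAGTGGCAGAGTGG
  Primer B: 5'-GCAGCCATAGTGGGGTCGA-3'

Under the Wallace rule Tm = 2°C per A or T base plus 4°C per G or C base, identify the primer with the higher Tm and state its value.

Primer A, 68°C

Primer A: A+T=6, G+C=14 → Tm = 2(6)+4(14) = 68°C
Primer B: A+T=7, G+C=12 → Tm = 2(7)+4(12) = 62°C
68°C vs 62°C → primer A is higher.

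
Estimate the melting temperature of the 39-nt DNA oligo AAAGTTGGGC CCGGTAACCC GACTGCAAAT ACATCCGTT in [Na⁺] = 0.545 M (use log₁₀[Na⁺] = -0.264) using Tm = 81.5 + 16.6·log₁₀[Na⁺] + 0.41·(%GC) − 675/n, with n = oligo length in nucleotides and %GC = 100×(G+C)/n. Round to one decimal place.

80.8°C

Length n = 39. Scanning the sequence gives A=11, T=8, G=9, C=11.
G+C = 20, so %GC = 20/39 × 100 = 51.282%
Salt term: 16.6 × (-0.264) = -4.382
GC term: 0.41 × 51.282 = 21.026; length term: −675/39 = −17.308
Tm = 81.5 + (-4.382) + 21.026 − 17.308 = 80.836 → 80.8°C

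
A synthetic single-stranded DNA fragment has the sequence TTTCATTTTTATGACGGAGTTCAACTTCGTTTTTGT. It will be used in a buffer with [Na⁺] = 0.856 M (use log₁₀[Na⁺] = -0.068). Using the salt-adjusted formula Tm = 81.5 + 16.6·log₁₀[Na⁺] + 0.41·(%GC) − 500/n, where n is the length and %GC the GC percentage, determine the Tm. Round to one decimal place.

79.0°C

Length n = 36. Counting bases: C=5, A=6, T=19, G=6
G+C = 11, so %GC = 11/36 × 100 = 30.556%
Salt term: 16.6 × (-0.068) = -1.129
GC term: 0.41 × 30.556 = 12.528; length term: −500/36 = −13.889
Tm = 81.5 + (-1.129) + 12.528 − 13.889 = 79.01 → 79.0°C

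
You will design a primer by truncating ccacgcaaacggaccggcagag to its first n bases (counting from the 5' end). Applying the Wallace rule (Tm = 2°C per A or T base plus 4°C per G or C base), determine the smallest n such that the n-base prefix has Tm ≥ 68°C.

n = 20

First 19 bases: CCACGCAAACGGACCGGCA → Tm = 64°C (< 68°C)
First 20 bases: CCACGCAAACGGACCGGCAG → Tm = 68°C (≥ 68°C)
Since every base adds ≥2°C, Tm only increases with n, so the threshold is first crossed at n = 20.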